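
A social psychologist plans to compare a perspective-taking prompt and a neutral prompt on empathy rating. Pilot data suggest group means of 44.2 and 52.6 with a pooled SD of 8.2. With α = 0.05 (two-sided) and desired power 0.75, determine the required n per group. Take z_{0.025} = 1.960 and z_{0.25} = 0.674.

Cohen's d = |M₁ − M₂| / SD_pooled = |44.2 − 52.6| / 8.2 = 8.4 / 8.2 = 1.024.
For two independent groups with equal n: n = 2·((z_{α/2} + z_β) / d)².
z_{α/2} + z_β = 1.960 + 0.674 = 2.634.
n = 2 × (2.634 / 1.024)² = 2 × 2.572² = 2 × 6.62 = 13.2.
Round up to the next whole participant.

n = 14 per group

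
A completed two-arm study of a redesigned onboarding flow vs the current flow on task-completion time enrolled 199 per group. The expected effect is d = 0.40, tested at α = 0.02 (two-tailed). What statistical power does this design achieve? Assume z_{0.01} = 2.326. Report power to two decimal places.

power ≈ 0.95

For two equal groups, power = Φ(d·√(n/2) − z_{α/2}).
d·√(n/2) = 0.40 × √(199/2) = 0.40 × 9.975 = 3.990.
z_β = 3.990 − 2.326 = 1.664.
Power = Φ(1.664) = 0.952.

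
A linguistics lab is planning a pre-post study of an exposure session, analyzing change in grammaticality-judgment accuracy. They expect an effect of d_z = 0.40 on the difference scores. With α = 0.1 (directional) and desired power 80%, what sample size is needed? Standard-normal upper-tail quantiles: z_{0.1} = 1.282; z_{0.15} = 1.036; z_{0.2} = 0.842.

n = 29 pairs

For a paired (one-sample on differences) test: n = ((z_{α} + z_β) / d)².
z_{α} + z_β = 1.282 + 0.842 = 2.124.
n = (2.124 / 0.40)² = 5.310² = 28.20.
Round up.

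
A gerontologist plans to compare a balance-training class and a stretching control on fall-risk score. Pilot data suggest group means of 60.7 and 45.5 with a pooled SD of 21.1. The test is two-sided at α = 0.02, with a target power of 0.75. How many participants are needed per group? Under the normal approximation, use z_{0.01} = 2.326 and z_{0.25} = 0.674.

n = 35 per group

Cohen's d = |M₁ − M₂| / SD_pooled = |60.7 − 45.5| / 21.1 = 15.2 / 21.1 = 0.720.
For two independent groups with equal n: n = 2·((z_{α/2} + z_β) / d)².
z_{α/2} + z_β = 2.326 + 0.674 = 3.000.
n = 2 × (3.000 / 0.720)² = 2 × 4.167² = 2 × 17.36 = 34.7.
Round up to the next whole participant.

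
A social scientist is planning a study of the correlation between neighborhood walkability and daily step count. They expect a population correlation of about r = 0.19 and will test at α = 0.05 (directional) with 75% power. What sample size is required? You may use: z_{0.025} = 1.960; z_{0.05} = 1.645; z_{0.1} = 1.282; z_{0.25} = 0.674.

n = 149

Fisher's z: C = ½·ln((1+r)/(1−r)) = ½·ln(1.4691) = 0.1923.
n = ((z_{α} + z_β)/C)² + 3.
(1.645 + 0.674) / 0.1923 = 2.319 / 0.1923 = 12.059.
n = 12.059² + 3 = 145.43 + 3 = 148.4.
Round up.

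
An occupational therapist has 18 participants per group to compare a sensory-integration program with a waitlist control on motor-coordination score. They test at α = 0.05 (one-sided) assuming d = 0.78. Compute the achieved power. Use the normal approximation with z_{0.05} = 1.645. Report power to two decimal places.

For two equal groups, power = Φ(d·√(n/2) − z_{α}).
d·√(n/2) = 0.78 × √(18/2) = 0.78 × 3.000 = 2.340.
z_β = 2.340 − 1.645 = 0.695.
Power = Φ(0.695) = 0.756.

power ≈ 0.76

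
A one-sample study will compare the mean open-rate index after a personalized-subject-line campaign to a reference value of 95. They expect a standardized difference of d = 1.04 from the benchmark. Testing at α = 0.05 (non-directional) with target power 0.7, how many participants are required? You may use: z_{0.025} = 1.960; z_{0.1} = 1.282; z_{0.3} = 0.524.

For a one-sample test: n = ((z_{α/2} + z_β) / d)².
z_{α/2} + z_β = 1.960 + 0.524 = 2.484.
n = (2.484 / 1.04)² = 2.388² = 5.70.
Round up.

n = 6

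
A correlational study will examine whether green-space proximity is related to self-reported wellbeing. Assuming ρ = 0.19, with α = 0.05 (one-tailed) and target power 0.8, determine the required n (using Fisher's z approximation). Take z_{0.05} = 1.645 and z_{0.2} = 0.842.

n = 171

Fisher's z: C = ½·ln((1+r)/(1−r)) = ½·ln(1.4691) = 0.1923.
n = ((z_{α} + z_β)/C)² + 3.
(1.645 + 0.842) / 0.1923 = 2.487 / 0.1923 = 12.933.
n = 12.933² + 3 = 167.26 + 3 = 170.3.
Round up.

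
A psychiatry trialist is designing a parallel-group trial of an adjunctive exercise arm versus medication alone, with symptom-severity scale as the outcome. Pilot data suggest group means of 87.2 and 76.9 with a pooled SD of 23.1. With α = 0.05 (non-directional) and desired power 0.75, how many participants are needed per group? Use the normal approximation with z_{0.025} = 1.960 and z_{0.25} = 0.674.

Cohen's d = |M₁ − M₂| / SD_pooled = |87.2 − 76.9| / 23.1 = 10.3 / 23.1 = 0.446.
For two independent groups with equal n: n = 2·((z_{α/2} + z_β) / d)².
z_{α/2} + z_β = 1.960 + 0.674 = 2.634.
n = 2 × (2.634 / 0.446)² = 2 × 5.906² = 2 × 34.88 = 69.8.
Round up to the next whole participant.

n = 70 per group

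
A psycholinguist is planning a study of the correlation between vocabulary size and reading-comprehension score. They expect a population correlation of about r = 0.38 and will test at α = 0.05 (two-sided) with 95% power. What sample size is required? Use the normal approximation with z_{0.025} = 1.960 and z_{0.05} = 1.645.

n = 85

Fisher's z: C = ½·ln((1+r)/(1−r)) = ½·ln(2.2258) = 0.4001.
n = ((z_{α/2} + z_β)/C)² + 3.
(1.960 + 1.645) / 0.4001 = 3.605 / 0.4001 = 9.010.
n = 9.010² + 3 = 81.18 + 3 = 84.2.
Round up.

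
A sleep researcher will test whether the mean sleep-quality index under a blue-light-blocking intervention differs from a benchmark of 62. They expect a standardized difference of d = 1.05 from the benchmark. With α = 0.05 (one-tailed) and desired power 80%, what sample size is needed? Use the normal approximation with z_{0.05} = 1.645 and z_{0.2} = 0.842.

n = 6

For a one-sample test: n = ((z_{α} + z_β) / d)².
z_{α} + z_β = 1.645 + 0.842 = 2.487.
n = (2.487 / 1.05)² = 2.369² = 5.61.
Round up.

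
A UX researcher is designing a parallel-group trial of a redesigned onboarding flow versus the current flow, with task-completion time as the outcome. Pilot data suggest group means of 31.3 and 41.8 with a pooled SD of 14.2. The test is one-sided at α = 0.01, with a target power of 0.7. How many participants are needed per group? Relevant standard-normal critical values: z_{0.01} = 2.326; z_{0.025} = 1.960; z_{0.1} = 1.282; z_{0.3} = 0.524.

n = 30 per group

Cohen's d = |M₁ − M₂| / SD_pooled = |31.3 − 41.8| / 14.2 = 10.5 / 14.2 = 0.739.
For two independent groups with equal n: n = 2·((z_{α} + z_β) / d)².
z_{α} + z_β = 2.326 + 0.524 = 2.850.
n = 2 × (2.850 / 0.739)² = 2 × 3.857² = 2 × 14.87 = 29.7.
Round up to the next whole participant.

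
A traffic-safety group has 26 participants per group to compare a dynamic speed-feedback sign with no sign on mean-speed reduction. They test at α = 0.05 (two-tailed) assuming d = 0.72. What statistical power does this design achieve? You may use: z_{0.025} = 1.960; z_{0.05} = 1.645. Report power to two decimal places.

For two equal groups, power = Φ(d·√(n/2) − z_{α/2}).
d·√(n/2) = 0.72 × √(26/2) = 0.72 × 3.606 = 2.596.
z_β = 2.596 − 1.960 = 0.636.
Power = Φ(0.636) = 0.738.

power ≈ 0.74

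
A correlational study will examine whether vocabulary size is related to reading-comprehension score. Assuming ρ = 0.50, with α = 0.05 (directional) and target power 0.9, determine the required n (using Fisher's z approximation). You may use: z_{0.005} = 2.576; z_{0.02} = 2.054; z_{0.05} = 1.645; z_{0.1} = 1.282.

n = 32

Fisher's z: C = ½·ln((1+r)/(1−r)) = ½·ln(3.0000) = 0.5493.
n = ((z_{α} + z_β)/C)² + 3.
(1.645 + 1.282) / 0.5493 = 2.927 / 0.5493 = 5.329.
n = 5.329² + 3 = 28.39 + 3 = 31.4.
Round up.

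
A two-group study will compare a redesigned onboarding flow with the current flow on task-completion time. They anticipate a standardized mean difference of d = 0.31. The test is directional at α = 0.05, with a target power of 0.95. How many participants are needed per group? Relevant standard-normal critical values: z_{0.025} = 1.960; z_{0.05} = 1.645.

For two independent groups with equal n: n = 2·((z_{α} + z_β) / d)².
z_{α} + z_β = 1.645 + 1.645 = 3.290.
n = 2 × (3.290 / 0.31)² = 2 × 10.613² = 2 × 112.63 = 225.3.
Round up to the next whole participant.

n = 226 per group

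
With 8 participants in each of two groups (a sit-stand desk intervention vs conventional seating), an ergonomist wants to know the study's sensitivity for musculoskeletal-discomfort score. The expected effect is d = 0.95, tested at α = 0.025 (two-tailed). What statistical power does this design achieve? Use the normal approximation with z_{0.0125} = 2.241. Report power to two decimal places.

For two equal groups, power = Φ(d·√(n/2) − z_{α/2}).
d·√(n/2) = 0.95 × √(8/2) = 0.95 × 2.000 = 1.900.
z_β = 1.900 − 2.241 = -0.341.
Power = Φ(-0.341) = 0.367.

power ≈ 0.37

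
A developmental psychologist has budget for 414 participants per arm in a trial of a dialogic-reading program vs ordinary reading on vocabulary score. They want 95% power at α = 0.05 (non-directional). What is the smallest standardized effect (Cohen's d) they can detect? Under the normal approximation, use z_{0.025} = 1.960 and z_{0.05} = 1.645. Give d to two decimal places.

d_min ≈ 0.25

For two independent groups of n = 414 each: d_min = (z_{α/2} + z_β)·√(2/n).
z-sum = 1.960 + 1.645 = 3.605.
d_min = 3.605 × √(2/414) = 3.605 × 0.0695 = 0.251.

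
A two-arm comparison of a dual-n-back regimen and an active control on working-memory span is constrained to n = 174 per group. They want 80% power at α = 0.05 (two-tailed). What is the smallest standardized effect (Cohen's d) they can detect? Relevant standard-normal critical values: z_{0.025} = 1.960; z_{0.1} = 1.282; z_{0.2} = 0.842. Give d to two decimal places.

d_min ≈ 0.30

For two independent groups of n = 174 each: d_min = (z_{α/2} + z_β)·√(2/n).
z-sum = 1.960 + 0.842 = 2.802.
d_min = 2.802 × √(2/174) = 2.802 × 0.1072 = 0.300.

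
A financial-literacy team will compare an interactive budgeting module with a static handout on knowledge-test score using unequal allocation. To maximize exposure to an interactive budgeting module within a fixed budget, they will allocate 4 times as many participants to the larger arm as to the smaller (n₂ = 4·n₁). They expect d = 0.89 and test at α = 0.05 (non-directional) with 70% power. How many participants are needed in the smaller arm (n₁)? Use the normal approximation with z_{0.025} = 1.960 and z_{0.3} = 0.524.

With allocation ratio k = n₂/n₁ = 4, Var(x̄₁−x̄₂) = σ²(1/n₁ + 1/(k·n₁)) = σ²·(k+1)/(k·n₁).
So n₁ = (1 + 1/k)·((z_{α/2} + z_β)/d)² = 1.250 × (2.484/0.89)².
n₁ = 1.250 × 7.79 = 9.7.
Round up: n₁ = 10, giving n₂ = 4 × 10 = 40.

n₁ = 10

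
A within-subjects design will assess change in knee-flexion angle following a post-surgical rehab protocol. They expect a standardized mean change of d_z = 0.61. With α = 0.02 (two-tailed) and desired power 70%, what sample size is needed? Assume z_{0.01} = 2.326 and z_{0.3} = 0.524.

n = 22 pairs

For a paired (one-sample on differences) test: n = ((z_{α/2} + z_β) / d)².
z_{α/2} + z_β = 2.326 + 0.524 = 2.850.
n = (2.850 / 0.61)² = 4.672² = 21.83.
Round up.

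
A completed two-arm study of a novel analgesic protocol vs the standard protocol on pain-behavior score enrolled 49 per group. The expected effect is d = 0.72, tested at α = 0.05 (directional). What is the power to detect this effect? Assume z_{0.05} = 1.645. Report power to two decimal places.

power ≈ 0.97

For two equal groups, power = Φ(d·√(n/2) − z_{α}).
d·√(n/2) = 0.72 × √(49/2) = 0.72 × 4.950 = 3.564.
z_β = 3.564 − 1.645 = 1.919.
Power = Φ(1.919) = 0.972.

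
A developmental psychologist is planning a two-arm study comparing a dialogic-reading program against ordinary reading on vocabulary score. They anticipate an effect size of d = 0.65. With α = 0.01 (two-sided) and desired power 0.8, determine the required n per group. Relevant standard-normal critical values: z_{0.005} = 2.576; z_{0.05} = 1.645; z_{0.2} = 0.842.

n = 56 per group

For two independent groups with equal n: n = 2·((z_{α/2} + z_β) / d)².
z_{α/2} + z_β = 2.576 + 0.842 = 3.418.
n = 2 × (3.418 / 0.65)² = 2 × 5.258² = 2 × 27.65 = 55.3.
Round up to the next whole participant.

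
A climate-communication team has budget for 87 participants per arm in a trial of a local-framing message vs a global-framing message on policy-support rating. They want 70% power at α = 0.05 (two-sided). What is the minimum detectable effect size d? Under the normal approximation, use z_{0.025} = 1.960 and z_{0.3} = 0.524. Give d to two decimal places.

For two independent groups of n = 87 each: d_min = (z_{α/2} + z_β)·√(2/n).
z-sum = 1.960 + 0.524 = 2.484.
d_min = 2.484 × √(2/87) = 2.484 × 0.1516 = 0.377.

d_min ≈ 0.38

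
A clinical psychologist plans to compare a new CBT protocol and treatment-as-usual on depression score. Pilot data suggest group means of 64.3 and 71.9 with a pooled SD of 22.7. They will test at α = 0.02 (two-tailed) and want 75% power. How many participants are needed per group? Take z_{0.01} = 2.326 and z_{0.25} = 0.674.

Cohen's d = |M₁ − M₂| / SD_pooled = |64.3 − 71.9| / 22.7 = 7.6 / 22.7 = 0.335.
For two independent groups with equal n: n = 2·((z_{α/2} + z_β) / d)².
z_{α/2} + z_β = 2.326 + 0.674 = 3.000.
n = 2 × (3.000 / 0.335)² = 2 × 8.955² = 2 × 80.20 = 160.4.
Round up to the next whole participant.

n = 161 per group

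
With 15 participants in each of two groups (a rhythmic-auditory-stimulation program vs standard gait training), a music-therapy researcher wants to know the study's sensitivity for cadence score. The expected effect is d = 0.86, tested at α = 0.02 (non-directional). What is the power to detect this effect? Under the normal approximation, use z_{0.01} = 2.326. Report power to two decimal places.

For two equal groups, power = Φ(d·√(n/2) − z_{α/2}).
d·√(n/2) = 0.86 × √(15/2) = 0.86 × 2.739 = 2.355.
z_β = 2.355 − 2.326 = 0.029.
Power = Φ(0.029) = 0.512.

power ≈ 0.51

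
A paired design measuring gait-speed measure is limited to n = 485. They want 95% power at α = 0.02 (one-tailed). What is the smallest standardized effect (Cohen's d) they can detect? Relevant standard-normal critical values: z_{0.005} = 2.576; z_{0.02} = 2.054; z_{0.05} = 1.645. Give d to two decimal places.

d_min ≈ 0.17

For a single sample (or paired design) of n = 485: d_min = (z_{α} + z_β)/√n.
z-sum = 2.054 + 1.645 = 3.699.
d_min = 3.699 / √485 = 3.699 / 22.023 = 0.168.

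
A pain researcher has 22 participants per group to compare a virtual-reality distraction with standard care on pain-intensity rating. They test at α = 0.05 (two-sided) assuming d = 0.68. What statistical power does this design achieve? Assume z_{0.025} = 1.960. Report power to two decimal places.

power ≈ 0.62

For two equal groups, power = Φ(d·√(n/2) − z_{α/2}).
d·√(n/2) = 0.68 × √(22/2) = 0.68 × 3.317 = 2.255.
z_β = 2.255 − 1.960 = 0.295.
Power = Φ(0.295) = 0.616.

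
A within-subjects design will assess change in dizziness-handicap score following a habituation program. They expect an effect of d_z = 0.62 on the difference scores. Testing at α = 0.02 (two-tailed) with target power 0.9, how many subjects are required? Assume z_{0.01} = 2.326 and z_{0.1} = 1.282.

n = 34 pairs

For a paired (one-sample on differences) test: n = ((z_{α/2} + z_β) / d)².
z_{α/2} + z_β = 2.326 + 1.282 = 3.608.
n = (3.608 / 0.62)² = 5.819² = 33.86.
Round up.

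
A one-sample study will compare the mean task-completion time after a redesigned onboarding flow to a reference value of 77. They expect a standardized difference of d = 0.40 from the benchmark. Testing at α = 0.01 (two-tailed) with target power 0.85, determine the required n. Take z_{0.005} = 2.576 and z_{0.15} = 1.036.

n = 82

For a one-sample test: n = ((z_{α/2} + z_β) / d)².
z_{α/2} + z_β = 2.576 + 1.036 = 3.612.
n = (3.612 / 0.40)² = 9.030² = 81.54.
Round up.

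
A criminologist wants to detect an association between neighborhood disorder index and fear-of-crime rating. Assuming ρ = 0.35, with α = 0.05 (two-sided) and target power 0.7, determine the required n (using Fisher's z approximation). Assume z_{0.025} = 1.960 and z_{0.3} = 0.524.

n = 50

Fisher's z: C = ½·ln((1+r)/(1−r)) = ½·ln(2.0769) = 0.3654.
n = ((z_{α/2} + z_β)/C)² + 3.
(1.960 + 0.524) / 0.3654 = 2.484 / 0.3654 = 6.798.
n = 6.798² + 3 = 46.21 + 3 = 49.2.
Round up.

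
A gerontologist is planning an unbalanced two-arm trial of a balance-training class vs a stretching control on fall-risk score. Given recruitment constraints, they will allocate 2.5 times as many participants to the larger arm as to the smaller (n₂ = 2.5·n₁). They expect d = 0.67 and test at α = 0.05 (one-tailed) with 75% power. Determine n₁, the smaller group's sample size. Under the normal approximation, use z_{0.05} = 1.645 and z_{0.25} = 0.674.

n₁ = 17

With allocation ratio k = n₂/n₁ = 2.5, Var(x̄₁−x̄₂) = σ²(1/n₁ + 1/(k·n₁)) = σ²·(k+1)/(k·n₁).
So n₁ = (1 + 1/k)·((z_{α} + z_β)/d)² = 1.400 × (2.319/0.67)².
n₁ = 1.400 × 11.98 = 16.8.
Round up: n₁ = 17, giving n₂ = ⌈2.5 × 17⌉ = ⌈42.5⌉ = 43.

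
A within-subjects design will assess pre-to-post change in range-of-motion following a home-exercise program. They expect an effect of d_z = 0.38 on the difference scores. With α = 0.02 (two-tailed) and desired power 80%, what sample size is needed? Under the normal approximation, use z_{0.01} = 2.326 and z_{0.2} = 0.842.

n = 70 pairs

For a paired (one-sample on differences) test: n = ((z_{α/2} + z_β) / d)².
z_{α/2} + z_β = 2.326 + 0.842 = 3.168.
n = (3.168 / 0.38)² = 8.337² = 69.50.
Round up.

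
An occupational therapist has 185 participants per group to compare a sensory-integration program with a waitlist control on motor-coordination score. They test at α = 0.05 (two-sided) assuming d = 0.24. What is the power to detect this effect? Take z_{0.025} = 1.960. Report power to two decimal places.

For two equal groups, power = Φ(d·√(n/2) − z_{α/2}).
d·√(n/2) = 0.24 × √(185/2) = 0.24 × 9.618 = 2.308.
z_β = 2.308 − 1.960 = 0.348.
Power = Φ(0.348) = 0.636.

power ≈ 0.64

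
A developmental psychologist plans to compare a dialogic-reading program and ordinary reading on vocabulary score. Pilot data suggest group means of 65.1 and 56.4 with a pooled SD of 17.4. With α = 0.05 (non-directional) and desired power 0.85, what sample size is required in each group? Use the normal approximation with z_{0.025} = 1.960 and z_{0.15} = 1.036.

Cohen's d = |M₁ − M₂| / SD_pooled = |65.1 − 56.4| / 17.4 = 8.7 / 17.4 = 0.500.
For two independent groups with equal n: n = 2·((z_{α/2} + z_β) / d)².
z_{α/2} + z_β = 1.960 + 1.036 = 2.996.
n = 2 × (2.996 / 0.500)² = 2 × 5.992² = 2 × 35.90 = 71.8.
Round up to the next whole participant.

n = 72 per group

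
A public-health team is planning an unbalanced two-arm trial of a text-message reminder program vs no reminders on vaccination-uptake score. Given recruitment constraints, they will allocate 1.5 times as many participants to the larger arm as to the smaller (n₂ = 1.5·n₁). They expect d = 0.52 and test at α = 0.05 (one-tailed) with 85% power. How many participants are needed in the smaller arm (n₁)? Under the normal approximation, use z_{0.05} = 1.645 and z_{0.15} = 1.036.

n₁ = 45

With allocation ratio k = n₂/n₁ = 1.5, Var(x̄₁−x̄₂) = σ²(1/n₁ + 1/(k·n₁)) = σ²·(k+1)/(k·n₁).
So n₁ = (1 + 1/k)·((z_{α} + z_β)/d)² = 1.667 × (2.681/0.52)².
n₁ = 1.667 × 26.58 = 44.3.
Round up: n₁ = 45, giving n₂ = ⌈1.5 × 45⌉ = ⌈67.5⌉ = 68.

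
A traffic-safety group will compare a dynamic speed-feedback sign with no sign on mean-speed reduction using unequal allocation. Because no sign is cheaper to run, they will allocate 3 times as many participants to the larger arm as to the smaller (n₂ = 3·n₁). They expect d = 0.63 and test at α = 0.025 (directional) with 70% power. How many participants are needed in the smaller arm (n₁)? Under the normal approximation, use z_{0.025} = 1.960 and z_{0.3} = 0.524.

With allocation ratio k = n₂/n₁ = 3, Var(x̄₁−x̄₂) = σ²(1/n₁ + 1/(k·n₁)) = σ²·(k+1)/(k·n₁).
So n₁ = (1 + 1/k)·((z_{α} + z_β)/d)² = 1.333 × (2.484/0.63)².
n₁ = 1.333 × 15.55 = 20.7.
Round up: n₁ = 21, giving n₂ = 3 × 21 = 63.

n₁ = 21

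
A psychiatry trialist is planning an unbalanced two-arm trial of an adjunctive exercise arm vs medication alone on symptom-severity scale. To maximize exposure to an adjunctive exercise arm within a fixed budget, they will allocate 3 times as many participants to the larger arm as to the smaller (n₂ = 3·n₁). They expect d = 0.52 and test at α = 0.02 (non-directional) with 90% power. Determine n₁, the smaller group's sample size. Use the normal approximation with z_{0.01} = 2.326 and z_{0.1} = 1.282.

With allocation ratio k = n₂/n₁ = 3, Var(x̄₁−x̄₂) = σ²(1/n₁ + 1/(k·n₁)) = σ²·(k+1)/(k·n₁).
So n₁ = (1 + 1/k)·((z_{α/2} + z_β)/d)² = 1.333 × (3.608/0.52)².
n₁ = 1.333 × 48.14 = 64.2.
Round up: n₁ = 65, giving n₂ = 3 × 65 = 195.

n₁ = 65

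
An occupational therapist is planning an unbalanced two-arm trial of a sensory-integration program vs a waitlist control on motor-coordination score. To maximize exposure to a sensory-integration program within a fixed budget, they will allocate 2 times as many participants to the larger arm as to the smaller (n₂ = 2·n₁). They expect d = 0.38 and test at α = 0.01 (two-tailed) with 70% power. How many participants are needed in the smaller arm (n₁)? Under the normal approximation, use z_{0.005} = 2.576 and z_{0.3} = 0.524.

With allocation ratio k = n₂/n₁ = 2, Var(x̄₁−x̄₂) = σ²(1/n₁ + 1/(k·n₁)) = σ²·(k+1)/(k·n₁).
So n₁ = (1 + 1/k)·((z_{α/2} + z_β)/d)² = 1.500 × (3.100/0.38)².
n₁ = 1.500 × 66.55 = 99.8.
Round up: n₁ = 100, giving n₂ = 2 × 100 = 200.

n₁ = 100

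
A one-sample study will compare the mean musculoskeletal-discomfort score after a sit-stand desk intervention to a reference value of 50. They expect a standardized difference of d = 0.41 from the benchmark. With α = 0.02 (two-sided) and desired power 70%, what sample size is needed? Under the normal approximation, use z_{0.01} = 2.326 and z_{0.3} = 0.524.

n = 49

For a one-sample test: n = ((z_{α/2} + z_β) / d)².
z_{α/2} + z_β = 2.326 + 0.524 = 2.850.
n = (2.850 / 0.41)² = 6.951² = 48.32.
Round up.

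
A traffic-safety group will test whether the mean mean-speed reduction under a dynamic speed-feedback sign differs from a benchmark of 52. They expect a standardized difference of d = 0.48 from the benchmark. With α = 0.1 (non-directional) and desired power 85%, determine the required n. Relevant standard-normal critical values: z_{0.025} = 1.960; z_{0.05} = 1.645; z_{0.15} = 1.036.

For a one-sample test: n = ((z_{α/2} + z_β) / d)².
z_{α/2} + z_β = 1.645 + 1.036 = 2.681.
n = (2.681 / 0.48)² = 5.585² = 31.20.
Round up.

n = 32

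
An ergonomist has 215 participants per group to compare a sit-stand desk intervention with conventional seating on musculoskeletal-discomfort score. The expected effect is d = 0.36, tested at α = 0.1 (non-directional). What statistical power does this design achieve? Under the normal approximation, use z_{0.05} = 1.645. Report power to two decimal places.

power ≈ 0.98

For two equal groups, power = Φ(d·√(n/2) − z_{α/2}).
d·√(n/2) = 0.36 × √(215/2) = 0.36 × 10.368 = 3.733.
z_β = 3.733 − 1.645 = 2.088.
Power = Φ(2.088) = 0.982.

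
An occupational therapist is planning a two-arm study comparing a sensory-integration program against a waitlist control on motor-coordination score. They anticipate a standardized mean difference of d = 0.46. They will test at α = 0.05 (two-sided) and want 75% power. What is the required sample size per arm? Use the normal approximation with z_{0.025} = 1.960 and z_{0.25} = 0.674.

n = 66 per group

For two independent groups with equal n: n = 2·((z_{α/2} + z_β) / d)².
z_{α/2} + z_β = 1.960 + 0.674 = 2.634.
n = 2 × (2.634 / 0.46)² = 2 × 5.726² = 2 × 32.79 = 65.6.
Round up to the next whole participant.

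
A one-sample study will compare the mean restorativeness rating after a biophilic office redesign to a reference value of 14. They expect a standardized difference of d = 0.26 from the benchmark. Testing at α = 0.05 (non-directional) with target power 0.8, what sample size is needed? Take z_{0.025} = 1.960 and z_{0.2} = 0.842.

n = 117

For a one-sample test: n = ((z_{α/2} + z_β) / d)².
z_{α/2} + z_β = 1.960 + 0.842 = 2.802.
n = (2.802 / 0.26)² = 10.777² = 116.14.
Round up.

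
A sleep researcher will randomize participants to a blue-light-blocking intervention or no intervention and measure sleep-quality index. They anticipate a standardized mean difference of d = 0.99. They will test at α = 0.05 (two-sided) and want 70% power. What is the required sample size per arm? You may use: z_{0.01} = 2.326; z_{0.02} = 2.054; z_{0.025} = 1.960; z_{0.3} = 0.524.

For two independent groups with equal n: n = 2·((z_{α/2} + z_β) / d)².
z_{α/2} + z_β = 1.960 + 0.524 = 2.484.
n = 2 × (2.484 / 0.99)² = 2 × 2.509² = 2 × 6.30 = 12.6.
Round up to the next whole participant.

n = 13 per group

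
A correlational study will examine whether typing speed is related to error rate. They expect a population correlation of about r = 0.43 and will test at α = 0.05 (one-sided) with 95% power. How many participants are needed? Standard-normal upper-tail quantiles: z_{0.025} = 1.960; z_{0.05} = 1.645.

n = 55

Fisher's z: C = ½·ln((1+r)/(1−r)) = ½·ln(2.5088) = 0.4599.
n = ((z_{α} + z_β)/C)² + 3.
(1.645 + 1.645) / 0.4599 = 3.290 / 0.4599 = 7.154.
n = 7.154² + 3 = 51.18 + 3 = 54.2.
Round up.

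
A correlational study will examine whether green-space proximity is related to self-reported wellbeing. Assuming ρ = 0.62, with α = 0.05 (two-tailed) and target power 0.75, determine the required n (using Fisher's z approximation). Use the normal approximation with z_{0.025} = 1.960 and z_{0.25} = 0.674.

n = 17

Fisher's z: C = ½·ln((1+r)/(1−r)) = ½·ln(4.2632) = 0.7250.
n = ((z_{α/2} + z_β)/C)² + 3.
(1.960 + 0.674) / 0.7250 = 2.634 / 0.7250 = 3.633.
n = 3.633² + 3 = 13.20 + 3 = 16.2.
Round up.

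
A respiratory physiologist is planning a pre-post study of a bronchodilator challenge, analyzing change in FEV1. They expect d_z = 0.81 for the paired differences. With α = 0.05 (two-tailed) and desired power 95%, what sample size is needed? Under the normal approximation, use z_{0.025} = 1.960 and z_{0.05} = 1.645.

n = 20 pairs

For a paired (one-sample on differences) test: n = ((z_{α/2} + z_β) / d)².
z_{α/2} + z_β = 1.960 + 1.645 = 3.605.
n = (3.605 / 0.81)² = 4.451² = 19.81.
Round up.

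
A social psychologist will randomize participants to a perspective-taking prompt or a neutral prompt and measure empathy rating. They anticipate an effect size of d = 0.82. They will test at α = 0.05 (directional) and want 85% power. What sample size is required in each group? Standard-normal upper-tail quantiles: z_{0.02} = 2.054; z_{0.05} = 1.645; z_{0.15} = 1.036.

n = 22 per group

For two independent groups with equal n: n = 2·((z_{α} + z_β) / d)².
z_{α} + z_β = 1.645 + 1.036 = 2.681.
n = 2 × (2.681 / 0.82)² = 2 × 3.270² = 2 × 10.69 = 21.4.
Round up to the next whole participant.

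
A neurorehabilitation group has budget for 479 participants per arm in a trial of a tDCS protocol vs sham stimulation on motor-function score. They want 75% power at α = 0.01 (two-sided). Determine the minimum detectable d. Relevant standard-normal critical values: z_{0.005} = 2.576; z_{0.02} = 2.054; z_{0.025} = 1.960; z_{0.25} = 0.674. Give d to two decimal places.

For two independent groups of n = 479 each: d_min = (z_{α/2} + z_β)·√(2/n).
z-sum = 2.576 + 0.674 = 3.250.
d_min = 3.250 × √(2/479) = 3.250 × 0.0646 = 0.210.

d_min ≈ 0.21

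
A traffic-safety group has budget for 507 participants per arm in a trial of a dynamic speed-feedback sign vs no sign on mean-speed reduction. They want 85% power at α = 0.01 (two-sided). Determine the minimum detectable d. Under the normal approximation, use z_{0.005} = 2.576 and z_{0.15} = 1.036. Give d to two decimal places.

For two independent groups of n = 507 each: d_min = (z_{α/2} + z_β)·√(2/n).
z-sum = 2.576 + 1.036 = 3.612.
d_min = 3.612 × √(2/507) = 3.612 × 0.0628 = 0.227.

d_min ≈ 0.23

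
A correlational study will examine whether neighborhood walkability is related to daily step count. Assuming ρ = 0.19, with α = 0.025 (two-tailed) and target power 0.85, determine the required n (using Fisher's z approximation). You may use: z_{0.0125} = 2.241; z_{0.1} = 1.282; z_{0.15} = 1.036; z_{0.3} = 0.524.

Fisher's z: C = ½·ln((1+r)/(1−r)) = ½·ln(1.4691) = 0.1923.
n = ((z_{α/2} + z_β)/C)² + 3.
(2.241 + 1.036) / 0.1923 = 3.277 / 0.1923 = 17.041.
n = 17.041² + 3 = 290.40 + 3 = 293.4.
Round up.

n = 294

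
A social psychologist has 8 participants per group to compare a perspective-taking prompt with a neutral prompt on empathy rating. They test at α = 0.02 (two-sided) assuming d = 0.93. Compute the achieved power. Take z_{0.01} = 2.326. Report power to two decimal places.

power ≈ 0.32

For two equal groups, power = Φ(d·√(n/2) − z_{α/2}).
d·√(n/2) = 0.93 × √(8/2) = 0.93 × 2.000 = 1.860.
z_β = 1.860 − 2.326 = -0.466.
Power = Φ(-0.466) = 0.321.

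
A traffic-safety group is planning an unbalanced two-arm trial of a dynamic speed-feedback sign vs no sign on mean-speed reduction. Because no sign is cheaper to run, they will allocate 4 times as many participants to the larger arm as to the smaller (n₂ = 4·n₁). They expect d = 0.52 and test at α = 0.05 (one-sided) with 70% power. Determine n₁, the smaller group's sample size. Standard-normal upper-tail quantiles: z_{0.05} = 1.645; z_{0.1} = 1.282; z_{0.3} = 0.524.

n₁ = 22

With allocation ratio k = n₂/n₁ = 4, Var(x̄₁−x̄₂) = σ²(1/n₁ + 1/(k·n₁)) = σ²·(k+1)/(k·n₁).
So n₁ = (1 + 1/k)·((z_{α} + z_β)/d)² = 1.250 × (2.169/0.52)².
n₁ = 1.250 × 17.40 = 21.7.
Round up: n₁ = 22, giving n₂ = 4 × 22 = 88.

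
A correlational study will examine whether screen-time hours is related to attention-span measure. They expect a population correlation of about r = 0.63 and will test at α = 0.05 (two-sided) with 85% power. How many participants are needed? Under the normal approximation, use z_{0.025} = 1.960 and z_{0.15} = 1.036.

n = 20

Fisher's z: C = ½·ln((1+r)/(1−r)) = ½·ln(4.4054) = 0.7414.
n = ((z_{α/2} + z_β)/C)² + 3.
(1.960 + 1.036) / 0.7414 = 2.996 / 0.7414 = 4.041.
n = 4.041² + 3 = 16.33 + 3 = 19.3.
Round up.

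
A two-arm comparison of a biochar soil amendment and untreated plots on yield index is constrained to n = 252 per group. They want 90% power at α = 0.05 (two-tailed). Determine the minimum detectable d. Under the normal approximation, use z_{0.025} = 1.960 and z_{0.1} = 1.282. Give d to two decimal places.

d_min ≈ 0.29

For two independent groups of n = 252 each: d_min = (z_{α/2} + z_β)·√(2/n).
z-sum = 1.960 + 1.282 = 3.242.
d_min = 3.242 × √(2/252) = 3.242 × 0.0891 = 0.289.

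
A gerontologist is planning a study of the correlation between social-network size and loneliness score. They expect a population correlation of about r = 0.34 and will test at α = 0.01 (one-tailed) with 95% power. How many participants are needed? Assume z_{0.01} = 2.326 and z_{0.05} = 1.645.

n = 129

Fisher's z: C = ½·ln((1+r)/(1−r)) = ½·ln(2.0303) = 0.3541.
n = ((z_{α} + z_β)/C)² + 3.
(2.326 + 1.645) / 0.3541 = 3.971 / 0.3541 = 11.214.
n = 11.214² + 3 = 125.76 + 3 = 128.8.
Round up.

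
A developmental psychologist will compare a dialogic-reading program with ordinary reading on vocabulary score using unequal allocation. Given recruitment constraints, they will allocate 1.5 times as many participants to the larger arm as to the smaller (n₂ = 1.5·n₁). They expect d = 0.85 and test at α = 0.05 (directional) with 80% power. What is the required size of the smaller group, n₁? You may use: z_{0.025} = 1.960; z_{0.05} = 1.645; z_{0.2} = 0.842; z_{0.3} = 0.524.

With allocation ratio k = n₂/n₁ = 1.5, Var(x̄₁−x̄₂) = σ²(1/n₁ + 1/(k·n₁)) = σ²·(k+1)/(k·n₁).
So n₁ = (1 + 1/k)·((z_{α} + z_β)/d)² = 1.667 × (2.487/0.85)².
n₁ = 1.667 × 8.56 = 14.3.
Round up: n₁ = 15, giving n₂ = ⌈1.5 × 15⌉ = ⌈22.5⌉ = 23.

n₁ = 15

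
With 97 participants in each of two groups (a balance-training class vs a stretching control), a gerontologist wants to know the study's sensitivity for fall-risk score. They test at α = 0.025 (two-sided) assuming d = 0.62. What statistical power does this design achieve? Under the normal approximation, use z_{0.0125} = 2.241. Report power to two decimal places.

power ≈ 0.98

For two equal groups, power = Φ(d·√(n/2) − z_{α/2}).
d·√(n/2) = 0.62 × √(97/2) = 0.62 × 6.964 = 4.318.
z_β = 4.318 − 2.241 = 2.077.
Power = Φ(2.077) = 0.981.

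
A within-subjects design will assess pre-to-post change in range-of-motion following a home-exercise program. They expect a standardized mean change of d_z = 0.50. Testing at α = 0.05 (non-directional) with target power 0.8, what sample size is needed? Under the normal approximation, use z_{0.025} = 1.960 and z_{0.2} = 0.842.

For a paired (one-sample on differences) test: n = ((z_{α/2} + z_β) / d)².
z_{α/2} + z_β = 1.960 + 0.842 = 2.802.
n = (2.802 / 0.50)² = 5.604² = 31.40.
Round up.

n = 32 pairs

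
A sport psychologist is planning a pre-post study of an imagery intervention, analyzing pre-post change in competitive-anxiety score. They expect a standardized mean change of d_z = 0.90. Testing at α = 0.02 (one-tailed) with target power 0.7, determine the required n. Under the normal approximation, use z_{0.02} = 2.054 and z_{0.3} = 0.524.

For a paired (one-sample on differences) test: n = ((z_{α} + z_β) / d)².
z_{α} + z_β = 2.054 + 0.524 = 2.578.
n = (2.578 / 0.90)² = 2.864² = 8.21.
Round up.

n = 9 pairs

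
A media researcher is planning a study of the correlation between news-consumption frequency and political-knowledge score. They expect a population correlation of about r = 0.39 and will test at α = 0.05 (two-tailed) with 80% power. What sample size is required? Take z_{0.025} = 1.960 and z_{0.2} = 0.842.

n = 50

Fisher's z: C = ½·ln((1+r)/(1−r)) = ½·ln(2.2787) = 0.4118.
n = ((z_{α/2} + z_β)/C)² + 3.
(1.960 + 0.842) / 0.4118 = 2.802 / 0.4118 = 6.804.
n = 6.804² + 3 = 46.30 + 3 = 49.3.
Round up.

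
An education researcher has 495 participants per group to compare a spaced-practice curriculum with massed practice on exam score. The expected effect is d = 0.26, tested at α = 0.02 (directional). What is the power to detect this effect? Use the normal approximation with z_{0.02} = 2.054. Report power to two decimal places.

power ≈ 0.98

For two equal groups, power = Φ(d·√(n/2) − z_{α}).
d·√(n/2) = 0.26 × √(495/2) = 0.26 × 15.732 = 4.090.
z_β = 4.090 − 2.054 = 2.036.
Power = Φ(2.036) = 0.979.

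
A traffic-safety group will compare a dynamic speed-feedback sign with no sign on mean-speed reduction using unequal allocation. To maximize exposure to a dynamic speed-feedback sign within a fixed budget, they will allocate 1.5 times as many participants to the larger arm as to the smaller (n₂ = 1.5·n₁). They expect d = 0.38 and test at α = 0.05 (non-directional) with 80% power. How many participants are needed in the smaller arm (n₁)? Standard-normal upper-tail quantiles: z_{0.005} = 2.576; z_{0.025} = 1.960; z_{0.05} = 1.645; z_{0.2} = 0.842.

n₁ = 91

With allocation ratio k = n₂/n₁ = 1.5, Var(x̄₁−x̄₂) = σ²(1/n₁ + 1/(k·n₁)) = σ²·(k+1)/(k·n₁).
So n₁ = (1 + 1/k)·((z_{α/2} + z_β)/d)² = 1.667 × (2.802/0.38)².
n₁ = 1.667 × 54.37 = 90.6.
Round up: n₁ = 91, giving n₂ = ⌈1.5 × 91⌉ = ⌈136.5⌉ = 137.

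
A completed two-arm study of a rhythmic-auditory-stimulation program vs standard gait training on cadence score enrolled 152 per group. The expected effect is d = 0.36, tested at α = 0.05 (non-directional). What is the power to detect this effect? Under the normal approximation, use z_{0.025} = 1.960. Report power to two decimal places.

For two equal groups, power = Φ(d·√(n/2) − z_{α/2}).
d·√(n/2) = 0.36 × √(152/2) = 0.36 × 8.718 = 3.138.
z_β = 3.138 − 1.960 = 1.178.
Power = Φ(1.178) = 0.881.

power ≈ 0.88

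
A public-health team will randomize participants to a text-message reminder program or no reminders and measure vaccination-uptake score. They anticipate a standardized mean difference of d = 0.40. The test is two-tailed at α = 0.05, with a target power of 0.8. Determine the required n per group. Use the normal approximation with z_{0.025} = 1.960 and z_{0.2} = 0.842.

For two independent groups with equal n: n = 2·((z_{α/2} + z_β) / d)².
z_{α/2} + z_β = 1.960 + 0.842 = 2.802.
n = 2 × (2.802 / 0.40)² = 2 × 7.005² = 2 × 49.07 = 98.1.
Round up to the next whole participant.

n = 99 per group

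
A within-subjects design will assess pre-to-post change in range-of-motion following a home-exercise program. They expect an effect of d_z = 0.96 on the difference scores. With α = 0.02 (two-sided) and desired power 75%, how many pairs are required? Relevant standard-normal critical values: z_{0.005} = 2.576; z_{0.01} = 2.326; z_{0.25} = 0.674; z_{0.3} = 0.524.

n = 10 pairs

For a paired (one-sample on differences) test: n = ((z_{α/2} + z_β) / d)².
z_{α/2} + z_β = 2.326 + 0.674 = 3.000.
n = (3.000 / 0.96)² = 3.125² = 9.77.
Round up.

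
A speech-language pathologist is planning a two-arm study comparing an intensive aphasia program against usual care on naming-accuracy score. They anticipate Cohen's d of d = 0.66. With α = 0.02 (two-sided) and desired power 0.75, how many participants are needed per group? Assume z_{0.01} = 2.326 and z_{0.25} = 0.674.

n = 42 per group

For two independent groups with equal n: n = 2·((z_{α/2} + z_β) / d)².
z_{α/2} + z_β = 2.326 + 0.674 = 3.000.
n = 2 × (3.000 / 0.66)² = 2 × 4.545² = 2 × 20.66 = 41.3.
Round up to the next whole participant.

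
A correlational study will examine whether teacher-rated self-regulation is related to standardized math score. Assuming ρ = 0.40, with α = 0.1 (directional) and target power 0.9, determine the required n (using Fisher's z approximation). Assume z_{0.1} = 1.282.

Fisher's z: C = ½·ln((1+r)/(1−r)) = ½·ln(2.3333) = 0.4236.
n = ((z_{α} + z_β)/C)² + 3.
(1.282 + 1.282) / 0.4236 = 2.564 / 0.4236 = 6.053.
n = 6.053² + 3 = 36.64 + 3 = 39.6.
Round up.

n = 40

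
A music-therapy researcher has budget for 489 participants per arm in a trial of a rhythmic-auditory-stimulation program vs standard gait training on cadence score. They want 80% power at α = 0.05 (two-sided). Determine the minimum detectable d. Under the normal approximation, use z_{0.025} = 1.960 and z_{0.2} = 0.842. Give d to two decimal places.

d_min ≈ 0.18

For two independent groups of n = 489 each: d_min = (z_{α/2} + z_β)·√(2/n).
z-sum = 1.960 + 0.842 = 2.802.
d_min = 2.802 × √(2/489) = 2.802 × 0.0640 = 0.179.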